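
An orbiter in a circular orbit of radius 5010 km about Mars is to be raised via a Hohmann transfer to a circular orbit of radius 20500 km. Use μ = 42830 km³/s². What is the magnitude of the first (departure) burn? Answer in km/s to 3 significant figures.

Semi-major axis of the transfer orbit: a_t = (5010 + 20500)/2 = 12755 km.
Circular speed at r = 5010 km: v_c = √(μ/r) = 2.92385 km/s.
Vis-viva on the transfer ellipse at r = 5010 km gives v_t = √[μ(2/r − 1/a_t)] = 3.70674 km/s.
Δv₁ = |v_t − v_c| = |3.70674 − 2.92385| = 0.7829 km/s.

Δv₁ = 0.783 km/s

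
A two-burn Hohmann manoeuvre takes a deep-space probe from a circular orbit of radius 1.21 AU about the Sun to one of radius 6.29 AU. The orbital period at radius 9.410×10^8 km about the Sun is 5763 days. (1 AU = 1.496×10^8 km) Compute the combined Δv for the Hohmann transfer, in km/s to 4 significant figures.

Δv = 13.12 km/s

From Kepler's third law T² = 4π²r³/μ at r = 9.410×10^8 km, T = 5763 days = 5763 × 86400 s = 4.979232×10^8 s: μ = 4π²r³/T² = 1.32680×10^11 km³/s².
In km: r₁ = 1.21 × 1.496×10^8 = 1.81016×10^8 km; r₂ = 6.29 × 1.496×10^8 = 9.40984×10^8 km.
The Hohmann ellipse has a_t = (r₁ + r₂)/2 = 5.610×10^8 km.
At r₁ the circular-orbit speed is v₁ = √(μ/r₁) = 27.07 km/s.
Transfer-orbit speed at r₁ (vis-viva equation): v_p = √[μ(2/r₁ − 1/a_t)] = 35.06 km/s.
First burn Δv₁ = |v_p − v₁| = 7.990 km/s.
At r₂, v₂ = √(μ/r₂) = 11.874 km/s.
Transfer-orbit speed at r₂: v_a = √[μ(2/r₂ − 1/a_t)] = 6.7451 km/s.
Second burn Δv₂ = |v₂ − v_a| = 5.129 km/s.
Δv = Δv₁ + Δv₂ = 7.990 + 5.129 = 13.12 km/s.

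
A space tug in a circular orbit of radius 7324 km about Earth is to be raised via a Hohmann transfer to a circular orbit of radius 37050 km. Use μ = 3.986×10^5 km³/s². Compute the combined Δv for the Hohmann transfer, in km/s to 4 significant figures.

Semi-major axis of the transfer orbit: a_t = (7324 + 37050)/2 = 22187 km.
At r₁ the circular-orbit speed is v₁ = √(μ/r₁) = 7.377 km/s.
Transfer-orbit speed at r₁ (v² = μ(2/r − 1/a)): v_p = √[μ(2/r₁ − 1/a_t)] = 9.533 km/s.
First burn Δv₁ = |v_p − v₁| = 2.156 km/s.
At r₂, v₂ = √(μ/r₂) = 3.280 km/s.
Transfer-orbit speed at r₂: v_a = √[μ(2/r₂ − 1/a_t)] = 1.885 km/s.
Second burn Δv₂ = |v₂ − v_a| = 1.395 km/s.
Δv = Δv₁ + Δv₂ = 2.156 + 1.395 = 3.551 km/s.

Δv = 3.551 km/s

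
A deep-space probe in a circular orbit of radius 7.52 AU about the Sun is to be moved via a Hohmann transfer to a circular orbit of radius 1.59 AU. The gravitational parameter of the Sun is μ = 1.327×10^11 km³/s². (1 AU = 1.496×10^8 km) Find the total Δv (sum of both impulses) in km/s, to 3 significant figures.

In km: r₁ = 7.52 × 1.496×10^8 = 1.124992×10^9 km; r₂ = 1.59 × 1.496×10^8 = 2.37864×10^8 km.
Transfer-ellipse semi-major axis a_t = (r₁ + r₂)/2 = (1.124992×10^9 + 2.37864×10^8)/2 = 6.81428×10^8 km.
At r₁ the circular-orbit speed is v₁ = √(μ/r₁) = 10.861 km/s.
On the transfer ellipse at r₁, v² = μ(2/r − 1/a) gives v_a = √[μ(2/r₁ − 1/a_t)] = 6.4167 km/s.
First burn Δv₁ = |v_a − v₁| = 4.444 km/s.
At r₂, v₂ = √(μ/r₂) = 23.6195 km/s.
Transfer-orbit speed at r₂: v_p = √[μ(2/r₂ − 1/a_t)] = 30.3484 km/s.
Second burn Δv₂ = |v₂ − v_p| = 6.729 km/s.
Total Δv = Δv₁ + Δv₂ = 11.17 km/s.

Δv = 11.2 km/s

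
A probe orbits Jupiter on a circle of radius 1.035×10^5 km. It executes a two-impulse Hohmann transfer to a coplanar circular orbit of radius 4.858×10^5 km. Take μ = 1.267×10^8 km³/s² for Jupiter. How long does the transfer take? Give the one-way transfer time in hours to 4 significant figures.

Transfer-ellipse semi-major axis a_t = (r₁ + r₂)/2 = (1.035×10^5 + 4.858×10^5)/2 = 2.9465×10^5 km.
By Kepler's third law the transfer-orbit period is T = 2π√(a_t³/μ), so t = T/2 = 44640 s.
Converting: 44640 s ÷ 3600 s/hour = 12.40 hours.

t = 12.40 hours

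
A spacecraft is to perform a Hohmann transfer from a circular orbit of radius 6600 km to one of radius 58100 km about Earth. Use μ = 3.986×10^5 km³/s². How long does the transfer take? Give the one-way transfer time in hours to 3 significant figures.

Semi-major axis of the transfer orbit: a_t = (6600 + 58100)/2 = 32350 km.
Transfer time t = π√(a_t³/μ) = π√((32350)³ / 3.986×10^5) = 28950 s.
Converting: 28950 s ÷ 3600 s/hour = 8.04 hours.

t = 8.04 hours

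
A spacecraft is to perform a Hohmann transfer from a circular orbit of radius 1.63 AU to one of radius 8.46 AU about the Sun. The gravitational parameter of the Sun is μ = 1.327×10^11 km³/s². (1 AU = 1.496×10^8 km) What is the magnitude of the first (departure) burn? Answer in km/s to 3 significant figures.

Δv₁ = 6.88 km/s

In km: r₁ = 1.63 × 1.496×10^8 = 2.43848×10^8 km; r₂ = 8.46 × 1.496×10^8 = 1.265616×10^9 km.
The Hohmann ellipse has a_t = (r₁ + r₂)/2 = 7.54732×10^8 km.
On the circular orbit at r = 2.43848×10^8 km, v_c = √(μ/r) = 23.328 km/s.
Transfer-orbit speed at the same r (vis-viva, a = a_t): v_t = √[μ(2/r − 1/a_t)] = 30.209 km/s.
Δv₁ = |v_t − v_c| = |30.209 − 23.328| = 6.881 km/s.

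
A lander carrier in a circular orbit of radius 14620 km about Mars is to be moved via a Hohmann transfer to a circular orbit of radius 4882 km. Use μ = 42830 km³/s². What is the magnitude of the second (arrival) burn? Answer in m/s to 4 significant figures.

The Hohmann ellipse has a_t = (r₁ + r₂)/2 = 9751 km.
Circular speed at r = 4882 km: v_c = √(μ/r) = 2.9619 km/s.
Vis-viva on the transfer ellipse at r = 4882 km gives v_t = √[μ(2/r − 1/a_t)] = 3.6268 km/s.
Δv₂ = |v_t − v_c| = |3.6268 − 2.9619| = 0.6649 km/s.

Δv₂ = 664.9 m/s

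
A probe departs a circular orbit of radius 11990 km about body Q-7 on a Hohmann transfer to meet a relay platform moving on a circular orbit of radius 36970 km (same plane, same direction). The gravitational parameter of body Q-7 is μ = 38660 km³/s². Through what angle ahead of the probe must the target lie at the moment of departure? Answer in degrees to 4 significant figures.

φ = 83.01°

Transfer-ellipse semi-major axis a_t = (r₁ + r₂)/2 = (11990 + 36970)/2 = 24480 km.
The half-period of the transfer ellipse is t = π√(a_t³/μ) = 61197.8 s.
Target angular speed ω₂ = √(μ/r₂³) = 2.76603×10^-5 rad/s.
Angle swept by the target during transfer: ω₂·t = 1.69275 rad = 96.99°.
Arrival is 180° from departure on the ellipse, so φ = 180° − 96.99° = 83.01°.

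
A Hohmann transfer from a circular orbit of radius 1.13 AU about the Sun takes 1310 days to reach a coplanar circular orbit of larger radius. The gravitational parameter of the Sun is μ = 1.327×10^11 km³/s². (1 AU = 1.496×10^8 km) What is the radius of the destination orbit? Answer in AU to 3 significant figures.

r₂ = 6.31 AU

In km: r₁ = 1.13 × 1.496×10^8 = 1.69048×10^8 km.
Transfer time t = 1310 days = 1.13184×10^8 s, and t = π√(a_t³/μ).
So a_t = (μ t²/π²)^(1/3) = (1.327×10^11 × (1.13184×10^8)² / π²)^(1/3) = 5.5639×10^8 km.
Since a_t = (r₁ + r₂)/2, r₂ = 2a_t − r₁ = 2×5.5639×10^8 − 1.69048×10^8 = 9.43732×10^8 km.
In AU: r₂ = 9.43732×10^8 / 1.496×10^8 = 6.31 AU.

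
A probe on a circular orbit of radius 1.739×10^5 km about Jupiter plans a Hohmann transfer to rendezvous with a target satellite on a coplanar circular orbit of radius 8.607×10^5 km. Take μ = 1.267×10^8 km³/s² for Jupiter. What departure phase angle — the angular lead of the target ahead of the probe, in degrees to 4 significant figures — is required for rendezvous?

Semi-major axis of the transfer orbit: a_t = (1.739×10^5 + 8.607×10^5)/2 = 5.173×10^5 km.
Transfer time t = π√(a_t³/μ) = 1.03843×10^5 s.
The target's mean motion on its circular orbit is ω₂ = √(μ/r₂³) = 1.40965×10^-5 rad/s.
Angle swept by the target during transfer: ω₂·t = 1.4638 rad = 83.87°.
The probe traverses 180° on the transfer ellipse, so the target must lead by 180° − 83.87° = 96.13°.

φ = 96.13°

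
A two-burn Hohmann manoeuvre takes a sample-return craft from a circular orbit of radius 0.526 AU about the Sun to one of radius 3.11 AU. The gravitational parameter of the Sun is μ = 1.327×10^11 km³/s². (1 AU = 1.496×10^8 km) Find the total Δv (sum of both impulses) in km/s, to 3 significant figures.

Δv = 20.4 km/s

In km: r₁ = 0.526 × 1.496×10^8 = 7.86896×10^7 km; r₂ = 3.11 × 1.496×10^8 = 4.65256×10^8 km.
Transfer-ellipse semi-major axis a_t = (r₁ + r₂)/2 = (7.86896×10^7 + 4.65256×10^8)/2 = 2.719728×10^8 km.
Circular speed at r₁: v₁ = √(μ/r₁) = √(1.327×10^11/7.86896×10^7) = 41.065 km/s.
Transfer-orbit speed at r₁ (vis-viva): v_p = √[μ(2/r₁ − 1/a_t)] = 53.711 km/s.
First burn Δv₁ = |v_p − v₁| = 12.65 km/s.
At r₂, v₂ = √(μ/r₂) = 16.888 km/s.
Transfer-orbit speed at r₂: v_a = √[μ(2/r₂ − 1/a_t)] = 9.0842 km/s.
Second burn Δv₂ = |v₂ − v_a| = 7.804 km/s.
Total Δv = Δv₁ + Δv₂ = 20.45 km/s.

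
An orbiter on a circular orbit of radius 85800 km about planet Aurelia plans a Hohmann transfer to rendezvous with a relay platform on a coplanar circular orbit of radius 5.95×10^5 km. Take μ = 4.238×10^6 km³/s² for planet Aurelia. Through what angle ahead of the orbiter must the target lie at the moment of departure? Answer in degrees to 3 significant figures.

Transfer-ellipse semi-major axis a_t = (r₁ + r₂)/2 = (85800 + 5.950×10^5)/2 = 3.404×10^5 km.
The half-period of the transfer ellipse is t = π√(a_t³/μ) = 3.031×10^5 s.
Target angular speed ω₂ = √(μ/r₂³) = 4.485×10^-6 rad/s.
Angle swept by the target during transfer: ω₂·t = 1.3594 rad = 77.89°.
Arrival is 180° from departure on the ellipse, so φ = 180° − 77.89° = 102°.

φ = 102°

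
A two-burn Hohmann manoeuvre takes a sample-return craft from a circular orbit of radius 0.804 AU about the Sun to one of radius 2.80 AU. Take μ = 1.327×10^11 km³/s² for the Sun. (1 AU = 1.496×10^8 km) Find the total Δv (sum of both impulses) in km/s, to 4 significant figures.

In km: r₁ = 0.804 × 1.496×10^8 = 1.202784×10^8 km; r₂ = 2.80 × 1.496×10^8 = 4.1888×10^8 km.
Semi-major axis of the transfer orbit: a_t = (1.202784×10^8 + 4.1888×10^8)/2 = 2.695792×10^8 km.
Circular speed at r₁: v₁ = √(μ/r₁) = √(1.327×10^11/1.202784×10^8) = 33.21556 km/s.
On the transfer ellipse at r₁, v² = μ(2/r − 1/a) gives v_p = √[μ(2/r₁ − 1/a_t)] = 41.40409 km/s.
First burn Δv₁ = |v_p − v₁| = 8.189 km/s.
Circular speed at r₂: v₂ = √(μ/r₂) = 17.80 km/s.
Transfer-orbit speed at r₂: v_a = √[μ(2/r₂ − 1/a_t)] = 11.89 km/s.
Second burn Δv₂ = |v₂ − v_a| = 5.910 km/s.
Δv = Δv₁ + Δv₂ = 8.189 + 5.910 = 14.10 km/s.

Δv = 14.10 km/s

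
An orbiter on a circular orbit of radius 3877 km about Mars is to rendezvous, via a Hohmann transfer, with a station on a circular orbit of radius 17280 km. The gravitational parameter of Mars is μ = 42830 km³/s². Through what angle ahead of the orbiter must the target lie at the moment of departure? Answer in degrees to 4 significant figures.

φ = 93.78°

Semi-major axis of the transfer orbit: a_t = (3877 + 17280)/2 = 10578.5 km.
The half-period of the transfer ellipse is t = π√(a_t³/μ) = 16516.3 s.
Target angular speed ω₂ = √(μ/r₂³) = 9.11084×10^-5 rad/s.
Angle swept by the target during transfer: ω₂·t = 1.5048 rad = 86.22°.
Arrival is 180° from departure on the ellipse, so φ = 180° − 86.22° = 93.78°.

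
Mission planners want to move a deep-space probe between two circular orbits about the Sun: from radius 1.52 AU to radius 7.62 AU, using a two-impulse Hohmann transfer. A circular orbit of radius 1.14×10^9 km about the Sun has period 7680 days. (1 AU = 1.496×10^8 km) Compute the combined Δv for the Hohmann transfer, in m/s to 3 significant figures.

From Kepler's third law T² = 4π²r³/μ at r = 1.14×10^9 km, T = 7680 days = 7680 × 86400 s = 6.63552×10^8 s: μ = 4π²r³/T² = 1.32839×10^11 km³/s².
In km: r₁ = 1.52 × 1.496×10^8 = 2.27392×10^8 km; r₂ = 7.62 × 1.496×10^8 = 1.139952×10^9 km.
Transfer-ellipse semi-major axis a_t = (r₁ + r₂)/2 = (2.27392×10^8 + 1.139952×10^9)/2 = 6.83672×10^8 km.
Circular speed at r₁: v₁ = √(μ/r₁) = √(1.32839×10^11/2.27392×10^8) = 24.17 km/s.
On the transfer ellipse at r₁, vis-viva gives v_p = √[μ(2/r₁ − 1/a_t)] = 31.21 km/s.
First burn Δv₁ = |v_p − v₁| = 7.040 km/s.
Circular speed at r₂: v₂ = √(μ/r₂) = 10.795 km/s.
Transfer-orbit speed at r₂: v_a = √[μ(2/r₂ − 1/a_t)] = 6.2256 km/s.
Second burn Δv₂ = |v₂ − v_a| = 4.569 km/s.
Total Δv = Δv₁ + Δv₂ = 11.61 km/s.

Δv = 11600 m/s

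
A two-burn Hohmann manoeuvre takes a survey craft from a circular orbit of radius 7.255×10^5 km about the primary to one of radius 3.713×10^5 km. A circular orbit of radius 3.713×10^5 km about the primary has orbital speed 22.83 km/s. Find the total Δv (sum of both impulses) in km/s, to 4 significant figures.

Δv = 6.322 km/s

From the circular-orbit relation v² = μ/r at r = 3.713×10^5 km: μ = v²r = (22.83)² × 3.713×10^5 = 1.93525×10^8 km³/s².
Transfer-ellipse semi-major axis a_t = (r₁ + r₂)/2 = (7.255×10^5 + 3.713×10^5)/2 = 5.484×10^5 km.
Circular speed at r₁: v₁ = √(μ/r₁) = √(1.93525×10^8/7.255×10^5) = 16.332 km/s.
On the transfer ellipse at r₁, vis-viva equation gives v_a = √[μ(2/r₁ − 1/a_t)] = 13.439 km/s.
First burn Δv₁ = |v_a − v₁| = 2.893 km/s.
Circular speed at r₂: v₂ = √(μ/r₂) = 22.830 km/s.
Transfer-orbit speed at r₂: v_p = √[μ(2/r₂ − 1/a_t)] = 26.259 km/s.
Second burn Δv₂ = |v₂ − v_p| = 3.429 km/s.
Δv = Δv₁ + Δv₂ = 2.893 + 3.429 = 6.322 km/s.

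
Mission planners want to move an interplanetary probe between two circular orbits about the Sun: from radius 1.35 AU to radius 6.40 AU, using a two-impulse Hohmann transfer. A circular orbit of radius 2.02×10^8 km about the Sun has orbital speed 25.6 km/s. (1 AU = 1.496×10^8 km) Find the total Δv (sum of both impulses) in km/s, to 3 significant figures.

From the circular-orbit relation v² = μ/r at r = 2.02×10^8 km: μ = v²r = (25.6)² × 2.02×10^8 = 1.32383×10^11 km³/s².
In km: r₁ = 1.35 × 1.496×10^8 = 2.0196×10^8 km; r₂ = 6.40 × 1.496×10^8 = 9.5744×10^8 km.
The Hohmann ellipse has a_t = (r₁ + r₂)/2 = 5.797×10^8 km.
Circular speed at r₁: v₁ = √(μ/r₁) = √(1.32383×10^11/2.0196×10^8) = 25.6025 km/s.
On the transfer ellipse at r₁, vis-viva gives v_p = √[μ(2/r₁ − 1/a_t)] = 32.9031 km/s.
First burn Δv₁ = |v_p − v₁| = 7.301 km/s.
At r₂, v₂ = √(μ/r₂) = 11.7587 km/s.
Transfer-orbit speed at r₂: v_a = √[μ(2/r₂ − 1/a_t)] = 6.94050 km/s.
Second burn Δv₂ = |v₂ − v_a| = 4.818 km/s.
Δv = Δv₁ + Δv₂ = 7.301 + 4.818 = 12.12 km/s.

Δv = 12.1 km/s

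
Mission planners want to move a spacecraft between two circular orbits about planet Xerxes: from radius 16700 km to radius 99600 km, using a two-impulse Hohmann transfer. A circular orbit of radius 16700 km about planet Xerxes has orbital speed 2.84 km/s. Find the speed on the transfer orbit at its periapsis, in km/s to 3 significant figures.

From the circular-orbit relation v² = μ/r at r = 16700 km: μ = v²r = (2.84)² × 16700 = 1.34696×10^5 km³/s².
The Hohmann ellipse has a_t = (r₁ + r₂)/2 = 58150 km.
The periapsis of the transfer ellipse is at r = 16700 km.
From the vis-viva equation, v = √[μ(2/r − 1/a_t)] = 3.717 km/s.

v = 3.72 km/s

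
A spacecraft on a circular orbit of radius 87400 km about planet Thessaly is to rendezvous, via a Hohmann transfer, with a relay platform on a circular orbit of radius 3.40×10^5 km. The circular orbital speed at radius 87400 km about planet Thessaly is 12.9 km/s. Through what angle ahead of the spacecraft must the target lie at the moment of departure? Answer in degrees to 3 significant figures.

φ = 90.3°

From the circular-orbit relation v² = μ/r at r = 87400 km: μ = v²r = (12.9)² × 87400 = 1.45442×10^7 km³/s².
The Hohmann ellipse has a_t = (r₁ + r₂)/2 = 2.137×10^5 km.
Transfer time t = π√(a_t³/μ) = 81378.8 s.
The target's mean motion on its circular orbit is ω₂ = √(μ/r₂³) = 1.92365×10^-5 rad/s.
Angle swept by the target during transfer: ω₂·t = 1.5654 rad = 89.69°.
The spacecraft traverses 180° on the transfer ellipse, so the target must lead by 180° − 89.69° = 90.3°.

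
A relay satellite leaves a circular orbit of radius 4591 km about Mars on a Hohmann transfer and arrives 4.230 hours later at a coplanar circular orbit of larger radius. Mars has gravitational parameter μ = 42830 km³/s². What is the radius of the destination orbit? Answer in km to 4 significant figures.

r₂ = 15450 km

Transfer time t = 4.230 hours = 15228 s, and t = π√(a_t³/μ).
So a_t = (μ t²/π²)^(1/3) = (42830 × (15228)² / π²)^(1/3) = 10021 km.
Since a_t = (r₁ + r₂)/2, r₂ = 2a_t − r₁ = 2×10021 − 4591 = 15451 km.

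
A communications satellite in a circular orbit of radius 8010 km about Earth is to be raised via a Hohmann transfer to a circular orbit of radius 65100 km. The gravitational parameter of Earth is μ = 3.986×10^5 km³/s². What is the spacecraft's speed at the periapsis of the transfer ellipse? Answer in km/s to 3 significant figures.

The Hohmann ellipse has a_t = (r₁ + r₂)/2 = 36555 km.
At periapsis, r = 8010 km.
Vis-viva: v = √[μ(2/r − 1/a_t)] = √[3.986×10^5 × (2/8010 − 1/36555)] = 9.414 km/s.

v = 9.41 km/s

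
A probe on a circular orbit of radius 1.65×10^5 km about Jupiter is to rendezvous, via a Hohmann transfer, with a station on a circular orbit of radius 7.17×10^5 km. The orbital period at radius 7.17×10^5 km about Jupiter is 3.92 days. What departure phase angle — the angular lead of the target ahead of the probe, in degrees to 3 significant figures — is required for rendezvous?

φ = 93.2°

From Kepler's third law T² = 4π²r³/μ at r = 7.17×10^5 km, T = 3.92 days = 3.92 × 86400 s = 3.38688×10^5 s: μ = 4π²r³/T² = 1.26858×10^8 km³/s².
The Hohmann ellipse has a_t = (r₁ + r₂)/2 = 4.410×10^5 km.
Transfer time t = π√(a_t³/μ) = 81686 s.
Target angular speed ω₂ = √(μ/r₂³) = 1.8552×10^-5 rad/s.
Angle swept by the target during transfer: ω₂·t = 1.5154 rad = 86.83°.
Arrival is 180° from departure on the ellipse, so φ = 180° − 86.83° = 93.2°.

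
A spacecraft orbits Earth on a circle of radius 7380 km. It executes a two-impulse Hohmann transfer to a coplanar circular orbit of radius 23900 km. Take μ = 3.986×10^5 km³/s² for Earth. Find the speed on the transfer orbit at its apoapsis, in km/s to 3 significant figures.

Transfer-ellipse semi-major axis a_t = (r₁ + r₂)/2 = (7380 + 23900)/2 = 15640 km.
The apoapsis of the transfer ellipse is at r = 23900 km.
Applying v² = μ(2/r − 1/a_t): v = 2.805 km/s.

v = 2.81 km/s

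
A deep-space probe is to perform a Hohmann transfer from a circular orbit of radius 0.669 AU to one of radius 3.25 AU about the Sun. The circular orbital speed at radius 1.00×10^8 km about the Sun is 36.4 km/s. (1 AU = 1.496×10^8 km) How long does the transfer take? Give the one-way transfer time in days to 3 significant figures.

t = 501 days

From the circular-orbit relation v² = μ/r at r = 1.00×10^8 km: μ = v²r = (36.4)² × 1.00×10^8 = 1.32496×10^11 km³/s².
In km: r₁ = 0.669 × 1.496×10^8 = 1.000824×10^8 km; r₂ = 3.25 × 1.496×10^8 = 4.862×10^8 km.
Transfer-ellipse semi-major axis a_t = (r₁ + r₂)/2 = (1.000824×10^8 + 4.862×10^8)/2 = 2.931412×10^8 km.
By Kepler's third law the transfer-orbit period is T = 2π√(a_t³/μ), so t = T/2 = 4.332×10^7 s.
Converting: 4.332×10^7 s ÷ 86400 s/day = 501 days.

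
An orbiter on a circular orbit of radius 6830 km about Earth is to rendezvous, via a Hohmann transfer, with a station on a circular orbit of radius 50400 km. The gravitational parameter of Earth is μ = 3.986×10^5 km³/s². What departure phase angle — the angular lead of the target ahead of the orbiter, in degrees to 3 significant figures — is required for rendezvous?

φ = 103°

The Hohmann ellipse has a_t = (r₁ + r₂)/2 = 28615 km.
Transfer time t = π√(a_t³/μ) = 24086.40 s.
Target angular speed ω₂ = √(μ/r₂³) = 5.579854×10^-5 rad/s.
Angle swept by the target during transfer: ω₂·t = 1.34399 rad = 77.00°.
Arrival is 180° from departure on the ellipse, so φ = 180° − 77.00° = 103°.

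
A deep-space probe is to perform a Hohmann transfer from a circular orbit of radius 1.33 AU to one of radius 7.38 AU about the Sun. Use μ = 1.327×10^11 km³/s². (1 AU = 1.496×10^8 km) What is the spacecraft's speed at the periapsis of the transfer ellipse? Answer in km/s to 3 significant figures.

In km: r₁ = 1.33 × 1.496×10^8 = 1.98968×10^8 km; r₂ = 7.38 × 1.496×10^8 = 1.104048×10^9 km.
The Hohmann ellipse has a_t = (r₁ + r₂)/2 = 6.51508×10^8 km.
The periapsis of the transfer ellipse is at r = 1.98968×10^8 km.
Applying v² = μ(2/r − 1/a_t): v = 33.62 km/s.

v = 33.6 km/s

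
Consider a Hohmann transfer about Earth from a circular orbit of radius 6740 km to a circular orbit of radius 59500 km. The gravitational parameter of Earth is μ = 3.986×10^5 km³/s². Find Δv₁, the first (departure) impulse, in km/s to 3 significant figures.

Semi-major axis of the transfer orbit: a_t = (6740 + 59500)/2 = 33120 km.
On the circular orbit at r = 6740 km, v_c = √(μ/r) = 7.6902 km/s.
Vis-viva on the transfer ellipse at r = 6740 km gives v_t = √[μ(2/r − 1/a_t)] = 10.307 km/s.
Δv₁ = |v_t − v_c| = |10.307 − 7.6902| = 2.617 km/s.

Δv₁ = 2.62 km/s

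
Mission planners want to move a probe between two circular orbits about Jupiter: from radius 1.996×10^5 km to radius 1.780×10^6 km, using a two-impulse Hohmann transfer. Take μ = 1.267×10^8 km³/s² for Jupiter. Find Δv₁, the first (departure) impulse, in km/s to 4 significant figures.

The Hohmann ellipse has a_t = (r₁ + r₂)/2 = 9.898×10^5 km.
On the circular orbit at r = 1.996×10^5 km, v_c = √(μ/r) = 25.195 km/s.
Transfer-orbit speed at the same r (vis-viva, a = a_t): v_t = √[μ(2/r − 1/a_t)] = 33.787 km/s.
Δv₁ = |v_t − v_c| = |33.787 − 25.195| = 8.592 km/s.

Δv₁ = 8.592 km/s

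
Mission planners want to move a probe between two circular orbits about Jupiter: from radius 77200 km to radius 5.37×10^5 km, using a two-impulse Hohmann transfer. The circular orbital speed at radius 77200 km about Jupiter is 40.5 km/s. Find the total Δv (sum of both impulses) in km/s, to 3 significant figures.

Δv = 20.7 km/s

From the circular-orbit relation v² = μ/r at r = 77200 km: μ = v²r = (40.5)² × 77200 = 1.26627×10^8 km³/s².
The Hohmann ellipse has a_t = (r₁ + r₂)/2 = 3.071×10^5 km.
Circular speed at r₁: v₁ = √(μ/r₁) = √(1.26627×10^8/77200) = 40.500 km/s.
Transfer-orbit speed at r₁ (vis-viva equation): v_p = √[μ(2/r₁ − 1/a_t)] = 53.555 km/s.
First burn Δv₁ = |v_p − v₁| = 13.055 km/s.
Circular speed at r₂: v₂ = √(μ/r₂) = 15.356 km/s.
Transfer-orbit speed at r₂: v_a = √[μ(2/r₂ − 1/a_t)] = 7.6992 km/s.
Second burn Δv₂ = |v₂ − v_a| = 7.6568 km/s.
Total Δv = Δv₁ + Δv₂ = 20.71 km/s.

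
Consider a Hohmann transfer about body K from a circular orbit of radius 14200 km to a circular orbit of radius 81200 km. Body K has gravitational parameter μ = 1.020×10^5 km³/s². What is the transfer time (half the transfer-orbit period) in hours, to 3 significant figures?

Semi-major axis of the transfer orbit: a_t = (14200 + 81200)/2 = 47700 km.
By Kepler's third law the transfer-orbit period is T = 2π√(a_t³/μ), so t = T/2 = 1.025×10^5 s.
Converting: 1.025×10^5 s ÷ 3600 s/hour = 28.5 hours.

t = 28.5 hours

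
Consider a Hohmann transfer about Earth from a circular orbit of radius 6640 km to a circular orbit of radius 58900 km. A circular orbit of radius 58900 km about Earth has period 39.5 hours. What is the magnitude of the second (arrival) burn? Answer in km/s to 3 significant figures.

Δv₂ = 1.43 km/s

From Kepler's third law T² = 4π²r³/μ at r = 58900 km, T = 39.5 hours = 39.5 × 3600 s = 1.422×10^5 s: μ = 4π²r³/T² = 3.98939×10^5 km³/s².
Transfer-ellipse semi-major axis a_t = (r₁ + r₂)/2 = (6640 + 58900)/2 = 32770 km.
Circular speed at r = 58900 km: v_c = √(μ/r) = 2.6025 km/s.
Vis-viva on the transfer ellipse at r = 58900 km gives v_t = √[μ(2/r − 1/a_t)] = 1.1715 km/s.
Δv₂ = |v_t − v_c| = |1.1715 − 2.6025| = 1.431 km/s.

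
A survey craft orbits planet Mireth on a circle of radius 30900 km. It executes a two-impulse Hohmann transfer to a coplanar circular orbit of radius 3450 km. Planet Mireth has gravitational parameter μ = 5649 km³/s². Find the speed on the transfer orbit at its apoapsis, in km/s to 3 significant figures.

v = 0.192 km/s

The Hohmann ellipse has a_t = (r₁ + r₂)/2 = 17175 km.
The apoapsis of the transfer ellipse is at r = 30900 km.
From the vis-viva equation, v = √[μ(2/r − 1/a_t)] = 0.1916 km/s.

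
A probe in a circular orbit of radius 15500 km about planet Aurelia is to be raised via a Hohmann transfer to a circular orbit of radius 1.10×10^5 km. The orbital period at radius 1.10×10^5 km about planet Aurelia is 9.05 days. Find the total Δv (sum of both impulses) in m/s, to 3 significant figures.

From Kepler's third law T² = 4π²r³/μ at r = 1.10×10^5 km, T = 9.05 days = 9.05 × 86400 s = 7.8192×10^5 s: μ = 4π²r³/T² = 85943.5 km³/s².
Transfer-ellipse semi-major axis a_t = (r₁ + r₂)/2 = (15500 + 1.100×10^5)/2 = 62750 km.
Circular speed at r₁: v₁ = √(μ/r₁) = √(85943.5/15500) = 2.35473 km/s.
On the transfer ellipse at r₁, vis-viva gives v_p = √[μ(2/r₁ − 1/a_t)] = 3.11767 km/s.
First burn Δv₁ = |v_p − v₁| = 0.76294 km/s.
At r₂, v₂ = √(μ/r₂) = 0.883914 km/s.
Transfer-orbit speed at r₂: v_a = √[μ(2/r₂ − 1/a_t)] = 0.439308 km/s.
Second burn Δv₂ = |v₂ − v_a| = 0.44461 km/s.
Total Δv = Δv₁ + Δv₂ = 1.208 km/s.

Δv = 1210 m/s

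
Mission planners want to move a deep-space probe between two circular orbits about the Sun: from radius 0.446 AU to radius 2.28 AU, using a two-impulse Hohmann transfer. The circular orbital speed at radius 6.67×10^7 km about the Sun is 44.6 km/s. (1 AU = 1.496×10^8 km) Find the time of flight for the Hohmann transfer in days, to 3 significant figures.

From the circular-orbit relation v² = μ/r at r = 6.67×10^7 km: μ = v²r = (44.6)² × 6.67×10^7 = 1.32677×10^11 km³/s².
In km: r₁ = 0.446 × 1.496×10^8 = 6.67216×10^7 km; r₂ = 2.28 × 1.496×10^8 = 3.41088×10^8 km.
Transfer-ellipse semi-major axis a_t = (r₁ + r₂)/2 = (6.67216×10^7 + 3.41088×10^8)/2 = 2.039048×10^8 km.
Transfer time t = π√(a_t³/μ) = π√((2.039048×10^8)³ / 1.32677×10^11) = 2.511×10^7 s.
Converting: 2.511×10^7 s ÷ 86400 s/day = 291 days.

t = 291 days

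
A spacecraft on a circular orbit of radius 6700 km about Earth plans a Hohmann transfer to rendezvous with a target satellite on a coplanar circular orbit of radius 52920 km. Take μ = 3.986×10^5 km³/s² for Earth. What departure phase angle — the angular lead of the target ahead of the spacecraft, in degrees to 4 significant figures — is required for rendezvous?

φ = 103.9°

Semi-major axis of the transfer orbit: a_t = (6700 + 52920)/2 = 29810 km.
Transfer time t = π√(a_t³/μ) = 25611 s.
The target's mean motion on its circular orbit is ω₂ = √(μ/r₂³) = 5.1861×10^-5 rad/s.
Angle swept by the target during transfer: ω₂·t = 1.3282 rad = 76.10°.
Arrival is 180° from departure on the ellipse, so φ = 180° − 76.10° = 103.9°.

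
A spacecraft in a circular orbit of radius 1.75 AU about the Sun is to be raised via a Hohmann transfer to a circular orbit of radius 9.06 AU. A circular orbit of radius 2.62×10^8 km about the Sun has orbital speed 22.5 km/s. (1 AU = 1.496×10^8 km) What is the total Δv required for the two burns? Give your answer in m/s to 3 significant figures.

From the circular-orbit relation v² = μ/r at r = 2.62×10^8 km: μ = v²r = (22.5)² × 2.62×10^8 = 1.32638×10^11 km³/s².
In km: r₁ = 1.75 × 1.496×10^8 = 2.618×10^8 km; r₂ = 9.06 × 1.496×10^8 = 1.355376×10^9 km.
Semi-major axis of the transfer orbit: a_t = (2.618×10^8 + 1.355376×10^9)/2 = 8.08588×10^8 km.
At r₁ the circular-orbit speed is v₁ = √(μ/r₁) = 22.509 km/s.
Transfer-orbit speed at r₁ (vis-viva): v_p = √[μ(2/r₁ − 1/a_t)] = 29.142 km/s.
First burn Δv₁ = |v_p − v₁| = 6.633 km/s.
Circular speed at r₂: v₂ = √(μ/r₂) = 9.89244 km/s.
Transfer-orbit speed at r₂: v_a = √[μ(2/r₂ − 1/a_t)] = 5.62891 km/s.
Second burn Δv₂ = |v₂ − v_a| = 4.264 km/s.
Total Δv = Δv₁ + Δv₂ = 10.90 km/s.

Δv = 10900 m/s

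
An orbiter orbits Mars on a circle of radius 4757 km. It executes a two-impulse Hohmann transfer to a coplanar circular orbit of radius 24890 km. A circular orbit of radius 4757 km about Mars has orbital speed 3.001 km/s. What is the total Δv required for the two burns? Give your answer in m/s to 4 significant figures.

From the circular-orbit relation v² = μ/r at r = 4757 km: μ = v²r = (3.001)² × 4757 = 42841.5 km³/s².
The Hohmann ellipse has a_t = (r₁ + r₂)/2 = 14823.5 km.
At r₁ the circular-orbit speed is v₁ = √(μ/r₁) = 3.0010 km/s.
On the transfer ellipse at r₁, vis-viva gives v_p = √[μ(2/r₁ − 1/a_t)] = 3.8887 km/s.
First burn Δv₁ = |v_p − v₁| = 0.8877 km/s.
Circular speed at r₂: v₂ = √(μ/r₂) = 1.311959 km/s.
Transfer-orbit speed at r₂: v_a = √[μ(2/r₂ − 1/a_t)] = 0.7432096 km/s.
Second burn Δv₂ = |v₂ − v_a| = 0.5687 km/s.
Total Δv = Δv₁ + Δv₂ = 1.456 km/s.

Δv = 1456 m/s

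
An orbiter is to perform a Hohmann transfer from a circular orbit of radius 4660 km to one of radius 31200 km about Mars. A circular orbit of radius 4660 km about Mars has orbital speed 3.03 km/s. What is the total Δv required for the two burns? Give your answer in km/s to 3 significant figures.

From the circular-orbit relation v² = μ/r at r = 4660 km: μ = v²r = (3.03)² × 4660 = 42783.0 km³/s².
The Hohmann ellipse has a_t = (r₁ + r₂)/2 = 17930 km.
At r₁ the circular-orbit speed is v₁ = √(μ/r₁) = 3.030 km/s.
Transfer-orbit speed at r₁ (vis-viva): v_p = √[μ(2/r₁ − 1/a_t)] = 3.997 km/s.
First burn Δv₁ = |v_p − v₁| = 0.9670 km/s.
At r₂, v₂ = √(μ/r₂) = 1.171 km/s.
Transfer-orbit speed at r₂: v_a = √[μ(2/r₂ − 1/a_t)] = 0.5970 km/s.
Second burn Δv₂ = |v₂ − v_a| = 0.5740 km/s.
Total Δv = Δv₁ + Δv₂ = 1.541 km/s.

Δv = 1.54 km/s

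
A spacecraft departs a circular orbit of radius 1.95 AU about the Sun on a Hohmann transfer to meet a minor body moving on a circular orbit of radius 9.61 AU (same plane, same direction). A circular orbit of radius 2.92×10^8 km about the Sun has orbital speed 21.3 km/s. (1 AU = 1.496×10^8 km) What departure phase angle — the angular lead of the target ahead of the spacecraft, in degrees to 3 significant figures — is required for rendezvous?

From the circular-orbit relation v² = μ/r at r = 2.92×10^8 km: μ = v²r = (21.3)² × 2.92×10^8 = 1.32477×10^11 km³/s².
In km: r₁ = 1.95 × 1.496×10^8 = 2.9172×10^8 km; r₂ = 9.61 × 1.496×10^8 = 1.437656×10^9 km.
Transfer-ellipse semi-major axis a_t = (r₁ + r₂)/2 = (2.9172×10^8 + 1.437656×10^9)/2 = 8.64688×10^8 km.
Transfer time t = π√(a_t³/μ) = 2.1947×10^8 s.
Target angular speed ω₂ = √(μ/r₂³) = 6.6771×10^-9 rad/s.
Angle swept by the target during transfer: ω₂·t = 1.4654 rad = 83.96°.
Arrival is 180° from departure on the ellipse, so φ = 180° − 83.96° = 96.0°.

φ = 96.0°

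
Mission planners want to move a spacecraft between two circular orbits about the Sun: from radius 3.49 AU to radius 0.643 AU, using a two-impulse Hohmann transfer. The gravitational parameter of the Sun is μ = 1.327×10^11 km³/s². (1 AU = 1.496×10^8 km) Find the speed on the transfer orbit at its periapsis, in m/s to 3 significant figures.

In km: r₁ = 3.49 × 1.496×10^8 = 5.22104×10^8 km; r₂ = 0.643 × 1.496×10^8 = 9.61928×10^7 km.
Transfer-ellipse semi-major axis a_t = (r₁ + r₂)/2 = (5.22104×10^8 + 9.61928×10^7)/2 = 3.091484×10^8 km.
The periapsis of the transfer ellipse is at r = 9.61928×10^7 km.
Vis-viva: v = √[μ(2/r − 1/a_t)] = √[1.327×10^11 × (2/9.61928×10^7 − 1/3.091484×10^8)] = 48.27 km/s.

v = 48300 m/s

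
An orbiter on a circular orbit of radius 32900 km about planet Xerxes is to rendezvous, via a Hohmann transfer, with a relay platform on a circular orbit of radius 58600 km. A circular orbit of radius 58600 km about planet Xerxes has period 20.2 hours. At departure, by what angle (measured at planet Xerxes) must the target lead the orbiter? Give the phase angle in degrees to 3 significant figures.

φ = 55.8°

From Kepler's third law T² = 4π²r³/μ at r = 58600 km, T = 20.2 hours = 20.2 × 3600 s = 72720 s: μ = 4π²r³/T² = 1.50226×10^6 km³/s².
Transfer-ellipse semi-major axis a_t = (r₁ + r₂)/2 = (32900 + 58600)/2 = 45750 km.
The half-period of the transfer ellipse is t = π√(a_t³/μ) = 25080 s.
The target's mean motion on its circular orbit is ω₂ = √(μ/r₂³) = 8.640×10^-5 rad/s.
Angle swept by the target during transfer: ω₂·t = 2.167 rad = 124.2°.
The orbiter traverses 180° on the transfer ellipse, so the target must lead by 180° − 124.2° = 55.8°.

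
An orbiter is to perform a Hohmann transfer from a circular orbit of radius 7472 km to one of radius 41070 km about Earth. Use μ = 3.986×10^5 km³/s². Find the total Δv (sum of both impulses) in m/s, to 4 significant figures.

Δv = 3584 m/s

Transfer-ellipse semi-major axis a_t = (r₁ + r₂)/2 = (7472 + 41070)/2 = 24271 km.
Circular speed at r₁: v₁ = √(μ/r₁) = √(3.986×10^5/7472) = 7.304 km/s.
On the transfer ellipse at r₁, v² = μ(2/r − 1/a) gives v_p = √[μ(2/r₁ − 1/a_t)] = 9.501 km/s.
First burn Δv₁ = |v_p − v₁| = 2.197 km/s.
Circular speed at r₂: v₂ = √(μ/r₂) = 3.1153 km/s.
Transfer-orbit speed at r₂: v_a = √[μ(2/r₂ − 1/a_t)] = 1.7285 km/s.
Second burn Δv₂ = |v₂ − v_a| = 1.387 km/s.
Total Δv = Δv₁ + Δv₂ = 3.584 km/s.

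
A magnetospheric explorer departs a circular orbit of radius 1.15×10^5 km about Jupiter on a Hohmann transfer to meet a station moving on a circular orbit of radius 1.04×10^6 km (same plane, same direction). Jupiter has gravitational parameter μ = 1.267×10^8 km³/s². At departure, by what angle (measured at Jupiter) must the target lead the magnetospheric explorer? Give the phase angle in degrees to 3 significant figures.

φ = 106°

Transfer-ellipse semi-major axis a_t = (r₁ + r₂)/2 = (1.150×10^5 + 1.040×10^6)/2 = 5.775×10^5 km.
The half-period of the transfer ellipse is t = π√(a_t³/μ) = 1.225×10^5 s.
Target angular speed ω₂ = √(μ/r₂³) = 1.061×10^-5 rad/s.
Angle swept by the target during transfer: ω₂·t = 1.300 rad = 74.48°.
The magnetospheric explorer traverses 180° on the transfer ellipse, so the target must lead by 180° − 74.48° = 106°.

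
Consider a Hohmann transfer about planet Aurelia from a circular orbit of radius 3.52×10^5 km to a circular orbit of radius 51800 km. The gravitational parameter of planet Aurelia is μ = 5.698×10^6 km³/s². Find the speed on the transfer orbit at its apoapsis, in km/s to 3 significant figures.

Semi-major axis of the transfer orbit: a_t = (3.520×10^5 + 51800)/2 = 2.019×10^5 km.
At apoapsis, r = 3.520×10^5 km.
From the vis-viva equation, v = √[μ(2/r − 1/a_t)] = 2.038 km/s.

v = 2.04 km/s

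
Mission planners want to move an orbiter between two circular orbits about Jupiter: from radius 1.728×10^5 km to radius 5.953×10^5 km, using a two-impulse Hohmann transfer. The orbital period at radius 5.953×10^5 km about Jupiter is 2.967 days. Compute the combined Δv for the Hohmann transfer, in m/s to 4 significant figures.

From Kepler's third law T² = 4π²r³/μ at r = 5.953×10^5 km, T = 2.967 days = 2.967 × 86400 s = 2.563488×10^5 s: μ = 4π²r³/T² = 1.26737×10^8 km³/s².
Transfer-ellipse semi-major axis a_t = (r₁ + r₂)/2 = (1.728×10^5 + 5.953×10^5)/2 = 3.8405×10^5 km.
At r₁ the circular-orbit speed is v₁ = √(μ/r₁) = 27.082 km/s.
On the transfer ellipse at r₁, vis-viva equation gives v_p = √[μ(2/r₁ − 1/a_t)] = 33.717 km/s.
First burn Δv₁ = |v_p − v₁| = 6.635 km/s.
Circular speed at r₂: v₂ = √(μ/r₂) = 14.591 km/s.
Transfer-orbit speed at r₂: v_a = √[μ(2/r₂ − 1/a_t)] = 9.7873 km/s.
Second burn Δv₂ = |v₂ − v_a| = 4.804 km/s.
Total Δv = Δv₁ + Δv₂ = 11.44 km/s.

Δv = 11440 m/s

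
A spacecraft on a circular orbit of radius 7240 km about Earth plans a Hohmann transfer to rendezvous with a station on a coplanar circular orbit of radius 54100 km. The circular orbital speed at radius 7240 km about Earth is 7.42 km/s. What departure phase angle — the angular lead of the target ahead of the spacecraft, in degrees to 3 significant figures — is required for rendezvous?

From the circular-orbit relation v² = μ/r at r = 7240 km: μ = v²r = (7.42)² × 7240 = 3.98608×10^5 km³/s².
The Hohmann ellipse has a_t = (r₁ + r₂)/2 = 30670 km.
Transfer time t = π√(a_t³/μ) = 26730 s.
The target's mean motion on its circular orbit is ω₂ = √(μ/r₂³) = 5.017×10^-5 rad/s.
Angle swept by the target during transfer: ω₂·t = 1.341 rad = 76.83°.
The spacecraft traverses 180° on the transfer ellipse, so the target must lead by 180° − 76.83° = 103°.

φ = 103°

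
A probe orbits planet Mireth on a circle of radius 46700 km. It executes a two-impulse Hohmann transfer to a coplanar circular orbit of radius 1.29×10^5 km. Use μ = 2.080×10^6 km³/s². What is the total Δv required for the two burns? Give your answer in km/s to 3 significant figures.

Δv = 2.50 km/s

Transfer-ellipse semi-major axis a_t = (r₁ + r₂)/2 = (46700 + 1.290×10^5)/2 = 87850 km.
Circular speed at r₁: v₁ = √(μ/r₁) = √(2.080×10^6/46700) = 6.674 km/s.
On the transfer ellipse at r₁, vis-viva gives v_p = √[μ(2/r₁ − 1/a_t)] = 8.087 km/s.
First burn Δv₁ = |v_p − v₁| = 1.413 km/s.
Circular speed at r₂: v₂ = √(μ/r₂) = 4.0155 km/s.
Transfer-orbit speed at r₂: v_a = √[μ(2/r₂ − 1/a_t)] = 2.9277 km/s.
Second burn Δv₂ = |v₂ − v_a| = 1.088 km/s.
Total Δv = Δv₁ + Δv₂ = 2.501 km/s.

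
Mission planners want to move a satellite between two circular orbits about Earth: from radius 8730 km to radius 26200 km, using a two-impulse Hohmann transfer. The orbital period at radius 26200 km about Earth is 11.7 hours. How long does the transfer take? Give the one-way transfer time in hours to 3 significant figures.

t = 3.18 hours

From Kepler's third law T² = 4π²r³/μ at r = 26200 km, T = 11.7 hours = 11.7 × 3600 s = 42120 s: μ = 4π²r³/T² = 4.00209×10^5 km³/s².
Transfer-ellipse semi-major axis a_t = (r₁ + r₂)/2 = (8730 + 26200)/2 = 17465 km.
Transfer time t = π√(a_t³/μ) = π√((17465)³ / 4.00209×10^5) = 11460 s.
Converting: 11460 s ÷ 3600 s/hour = 3.18 hours.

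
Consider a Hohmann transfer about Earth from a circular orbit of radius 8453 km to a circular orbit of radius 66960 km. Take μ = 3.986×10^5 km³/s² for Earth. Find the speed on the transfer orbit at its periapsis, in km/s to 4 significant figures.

v = 9.151 km/s

Semi-major axis of the transfer orbit: a_t = (8453 + 66960)/2 = 37706.5 km.
The periapsis of the transfer ellipse is at r = 8453 km.
Vis-viva: v = √[μ(2/r − 1/a_t)] = √[3.986×10^5 × (2/8453 − 1/37706.5)] = 9.151 km/s.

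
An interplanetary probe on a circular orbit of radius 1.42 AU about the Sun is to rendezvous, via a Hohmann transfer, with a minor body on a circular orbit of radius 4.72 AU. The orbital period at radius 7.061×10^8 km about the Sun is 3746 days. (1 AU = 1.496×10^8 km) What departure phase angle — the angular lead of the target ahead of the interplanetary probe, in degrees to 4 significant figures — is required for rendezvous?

φ = 85.58°

From Kepler's third law T² = 4π²r³/μ at r = 7.061×10^8 km, T = 3746 days = 3746 × 86400 s = 3.236544×10^8 s: μ = 4π²r³/T² = 1.32677×10^11 km³/s².
In km: r₁ = 1.42 × 1.496×10^8 = 2.12432×10^8 km; r₂ = 4.72 × 1.496×10^8 = 7.06112×10^8 km.
The Hohmann ellipse has a_t = (r₁ + r₂)/2 = 4.59272×10^8 km.
The half-period of the transfer ellipse is t = π√(a_t³/μ) = 8.489×10^7 s.
The target's mean motion on its circular orbit is ω₂ = √(μ/r₂³) = 1.941×10^-8 rad/s.
Angle swept by the target during transfer: ω₂·t = 1.648 rad = 94.42°.
Arrival is 180° from departure on the ellipse, so φ = 180° − 94.42° = 85.58°.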